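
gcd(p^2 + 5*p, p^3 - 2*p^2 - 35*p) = p^2 + 5*p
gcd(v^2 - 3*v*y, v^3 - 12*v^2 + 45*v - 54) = 1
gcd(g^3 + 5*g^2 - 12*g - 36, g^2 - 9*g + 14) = 1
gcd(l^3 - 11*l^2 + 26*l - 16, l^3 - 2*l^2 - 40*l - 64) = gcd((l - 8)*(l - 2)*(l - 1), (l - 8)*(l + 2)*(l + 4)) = l - 8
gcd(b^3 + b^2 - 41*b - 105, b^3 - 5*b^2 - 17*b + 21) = b^2 - 4*b - 21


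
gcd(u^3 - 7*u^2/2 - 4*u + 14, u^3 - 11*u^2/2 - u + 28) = u^2 - 3*u/2 - 7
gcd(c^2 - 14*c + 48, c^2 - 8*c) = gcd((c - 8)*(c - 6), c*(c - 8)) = c - 8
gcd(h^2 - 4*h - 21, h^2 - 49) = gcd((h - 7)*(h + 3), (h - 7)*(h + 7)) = h - 7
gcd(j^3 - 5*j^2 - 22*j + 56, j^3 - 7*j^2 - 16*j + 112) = j^2 - 3*j - 28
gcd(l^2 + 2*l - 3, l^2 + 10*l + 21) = l + 3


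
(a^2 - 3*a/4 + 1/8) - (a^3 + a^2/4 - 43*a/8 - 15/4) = -a^3 + 3*a^2/4 + 37*a/8 + 31/8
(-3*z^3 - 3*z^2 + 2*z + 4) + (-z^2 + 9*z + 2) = -3*z^3 - 4*z^2 + 11*z + 6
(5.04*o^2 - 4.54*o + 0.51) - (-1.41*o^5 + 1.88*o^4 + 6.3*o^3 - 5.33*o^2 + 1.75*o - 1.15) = 1.41*o^5 - 1.88*o^4 - 6.3*o^3 + 10.37*o^2 - 6.29*o + 1.66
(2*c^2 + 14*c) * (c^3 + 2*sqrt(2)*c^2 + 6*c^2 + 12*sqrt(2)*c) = 2*c^5 + 4*sqrt(2)*c^4 + 26*c^4 + 52*sqrt(2)*c^3 + 84*c^3 + 168*sqrt(2)*c^2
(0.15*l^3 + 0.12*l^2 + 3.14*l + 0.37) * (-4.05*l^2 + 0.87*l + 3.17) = -0.6075*l^5 - 0.3555*l^4 - 12.1371*l^3 + 1.6137*l^2 + 10.2757*l + 1.1729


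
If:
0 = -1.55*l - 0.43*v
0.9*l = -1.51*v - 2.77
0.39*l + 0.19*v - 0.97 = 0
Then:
No Solution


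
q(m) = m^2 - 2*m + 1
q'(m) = 2*m - 2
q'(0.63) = -0.74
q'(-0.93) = -3.86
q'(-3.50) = -9.00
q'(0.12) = -1.76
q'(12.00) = 22.00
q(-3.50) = 20.25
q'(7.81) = 13.62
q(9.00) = 64.00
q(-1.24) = 5.02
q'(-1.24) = -4.48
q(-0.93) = 3.72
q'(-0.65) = -3.30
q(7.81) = 46.38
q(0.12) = 0.77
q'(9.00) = 16.00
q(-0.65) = 2.72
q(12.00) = 121.00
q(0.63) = 0.14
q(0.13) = 0.76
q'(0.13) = -1.74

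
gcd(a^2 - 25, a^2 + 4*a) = 1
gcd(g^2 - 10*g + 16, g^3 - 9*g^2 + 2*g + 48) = g - 8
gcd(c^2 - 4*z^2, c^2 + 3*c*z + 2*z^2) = c + 2*z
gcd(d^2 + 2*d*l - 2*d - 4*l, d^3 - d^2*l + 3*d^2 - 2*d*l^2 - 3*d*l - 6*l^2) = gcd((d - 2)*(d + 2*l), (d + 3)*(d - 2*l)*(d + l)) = 1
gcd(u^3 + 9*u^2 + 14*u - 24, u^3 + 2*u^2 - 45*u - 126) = u + 6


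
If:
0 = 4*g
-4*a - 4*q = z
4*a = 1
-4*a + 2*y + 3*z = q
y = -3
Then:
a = 1/4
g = 0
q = -10/13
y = -3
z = 27/13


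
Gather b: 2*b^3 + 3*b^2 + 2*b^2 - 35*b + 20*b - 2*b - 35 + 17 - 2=2*b^3 + 5*b^2 - 17*b - 20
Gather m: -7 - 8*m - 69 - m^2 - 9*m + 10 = -m^2 - 17*m - 66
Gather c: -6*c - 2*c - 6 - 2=-8*c - 8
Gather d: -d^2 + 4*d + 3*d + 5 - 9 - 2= -d^2 + 7*d - 6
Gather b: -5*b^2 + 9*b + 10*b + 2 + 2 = -5*b^2 + 19*b + 4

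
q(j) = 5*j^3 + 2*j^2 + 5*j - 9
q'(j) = 15*j^2 + 4*j + 5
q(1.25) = 10.14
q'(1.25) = 33.44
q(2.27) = 71.14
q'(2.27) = 91.37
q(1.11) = 5.85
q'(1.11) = 27.92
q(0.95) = 1.84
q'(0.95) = 22.34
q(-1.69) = -35.87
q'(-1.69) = 41.08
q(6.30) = 1352.12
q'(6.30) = 625.55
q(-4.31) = -393.71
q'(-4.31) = 266.40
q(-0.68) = -13.05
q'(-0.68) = 9.22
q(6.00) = 1173.00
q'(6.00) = 569.00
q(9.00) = 3843.00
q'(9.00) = 1256.00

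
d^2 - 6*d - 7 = (d - 7)*(d + 1)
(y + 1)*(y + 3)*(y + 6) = y^3 + 10*y^2 + 27*y + 18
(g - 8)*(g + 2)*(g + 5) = g^3 - g^2 - 46*g - 80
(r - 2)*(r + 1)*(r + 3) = r^3 + 2*r^2 - 5*r - 6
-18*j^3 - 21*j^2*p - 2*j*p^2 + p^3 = (-6*j + p)*(j + p)*(3*j + p)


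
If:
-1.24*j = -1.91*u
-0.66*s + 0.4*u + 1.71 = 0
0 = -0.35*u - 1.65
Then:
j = -7.26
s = -0.27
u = -4.71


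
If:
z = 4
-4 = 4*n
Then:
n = -1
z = 4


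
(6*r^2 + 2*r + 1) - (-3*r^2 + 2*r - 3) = 9*r^2 + 4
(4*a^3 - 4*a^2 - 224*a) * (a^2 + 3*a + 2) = 4*a^5 + 8*a^4 - 228*a^3 - 680*a^2 - 448*a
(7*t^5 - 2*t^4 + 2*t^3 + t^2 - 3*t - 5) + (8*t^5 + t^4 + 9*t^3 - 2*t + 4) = 15*t^5 - t^4 + 11*t^3 + t^2 - 5*t - 1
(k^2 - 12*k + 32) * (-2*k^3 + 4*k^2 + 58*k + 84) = -2*k^5 + 28*k^4 - 54*k^3 - 484*k^2 + 848*k + 2688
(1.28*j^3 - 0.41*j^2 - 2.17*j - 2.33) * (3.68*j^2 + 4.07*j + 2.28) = 4.7104*j^5 + 3.7008*j^4 - 6.7359*j^3 - 18.3411*j^2 - 14.4307*j - 5.3124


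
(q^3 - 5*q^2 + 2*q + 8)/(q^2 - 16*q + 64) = (q^3 - 5*q^2 + 2*q + 8)/(q^2 - 16*q + 64)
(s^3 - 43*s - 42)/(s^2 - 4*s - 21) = (s^2 + 7*s + 6)/(s + 3)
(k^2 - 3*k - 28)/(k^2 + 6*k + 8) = (k - 7)/(k + 2)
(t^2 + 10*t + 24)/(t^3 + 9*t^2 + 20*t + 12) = (t + 4)/(t^2 + 3*t + 2)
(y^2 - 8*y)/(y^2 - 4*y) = (y - 8)/(y - 4)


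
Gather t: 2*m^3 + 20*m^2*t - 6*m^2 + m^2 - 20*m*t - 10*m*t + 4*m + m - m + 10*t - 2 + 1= 2*m^3 - 5*m^2 + 4*m + t*(20*m^2 - 30*m + 10) - 1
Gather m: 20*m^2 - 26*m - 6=20*m^2 - 26*m - 6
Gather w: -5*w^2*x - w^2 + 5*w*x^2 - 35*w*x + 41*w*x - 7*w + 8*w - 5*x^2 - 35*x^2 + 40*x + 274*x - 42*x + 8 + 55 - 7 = w^2*(-5*x - 1) + w*(5*x^2 + 6*x + 1) - 40*x^2 + 272*x + 56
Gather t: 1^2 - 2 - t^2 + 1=-t^2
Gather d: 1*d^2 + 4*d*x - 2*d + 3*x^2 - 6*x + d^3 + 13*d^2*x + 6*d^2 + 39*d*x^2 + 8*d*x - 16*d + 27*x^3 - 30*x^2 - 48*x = d^3 + d^2*(13*x + 7) + d*(39*x^2 + 12*x - 18) + 27*x^3 - 27*x^2 - 54*x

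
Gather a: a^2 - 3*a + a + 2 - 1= a^2 - 2*a + 1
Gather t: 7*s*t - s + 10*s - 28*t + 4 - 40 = 9*s + t*(7*s - 28) - 36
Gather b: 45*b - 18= 45*b - 18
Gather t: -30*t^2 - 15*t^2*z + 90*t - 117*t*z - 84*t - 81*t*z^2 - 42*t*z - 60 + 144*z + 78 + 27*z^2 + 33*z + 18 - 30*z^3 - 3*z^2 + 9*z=t^2*(-15*z - 30) + t*(-81*z^2 - 159*z + 6) - 30*z^3 + 24*z^2 + 186*z + 36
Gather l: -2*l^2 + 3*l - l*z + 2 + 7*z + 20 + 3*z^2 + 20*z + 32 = -2*l^2 + l*(3 - z) + 3*z^2 + 27*z + 54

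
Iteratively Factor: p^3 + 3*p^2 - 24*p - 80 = (p - 5)*(p^2 + 8*p + 16) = (p - 5)*(p + 4)*(p + 4)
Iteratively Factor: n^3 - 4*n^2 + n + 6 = (n - 2)*(n^2 - 2*n - 3) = (n - 2)*(n + 1)*(n - 3)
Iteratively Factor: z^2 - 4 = (z - 2)*(z + 2)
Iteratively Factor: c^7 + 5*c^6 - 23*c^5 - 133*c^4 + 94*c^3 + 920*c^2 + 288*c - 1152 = (c + 4)*(c^6 + c^5 - 27*c^4 - 25*c^3 + 194*c^2 + 144*c - 288) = (c - 3)*(c + 4)*(c^5 + 4*c^4 - 15*c^3 - 70*c^2 - 16*c + 96) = (c - 3)*(c + 4)^2*(c^4 - 15*c^2 - 10*c + 24) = (c - 3)*(c - 1)*(c + 4)^2*(c^3 + c^2 - 14*c - 24) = (c - 3)*(c - 1)*(c + 2)*(c + 4)^2*(c^2 - c - 12) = (c - 4)*(c - 3)*(c - 1)*(c + 2)*(c + 4)^2*(c + 3)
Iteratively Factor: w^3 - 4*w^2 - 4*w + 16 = (w - 2)*(w^2 - 2*w - 8) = (w - 2)*(w + 2)*(w - 4)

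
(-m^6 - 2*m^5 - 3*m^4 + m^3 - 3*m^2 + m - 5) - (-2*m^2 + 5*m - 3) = -m^6 - 2*m^5 - 3*m^4 + m^3 - m^2 - 4*m - 2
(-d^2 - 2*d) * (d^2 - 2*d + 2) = -d^4 + 2*d^2 - 4*d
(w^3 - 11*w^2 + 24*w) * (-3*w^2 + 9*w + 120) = -3*w^5 + 42*w^4 - 51*w^3 - 1104*w^2 + 2880*w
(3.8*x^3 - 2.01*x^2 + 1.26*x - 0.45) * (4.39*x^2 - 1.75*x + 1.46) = 16.682*x^5 - 15.4739*x^4 + 14.5969*x^3 - 7.1151*x^2 + 2.6271*x - 0.657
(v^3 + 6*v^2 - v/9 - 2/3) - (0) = v^3 + 6*v^2 - v/9 - 2/3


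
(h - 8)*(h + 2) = h^2 - 6*h - 16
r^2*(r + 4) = r^3 + 4*r^2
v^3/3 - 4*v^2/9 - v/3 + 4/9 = (v/3 + 1/3)*(v - 4/3)*(v - 1)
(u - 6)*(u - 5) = u^2 - 11*u + 30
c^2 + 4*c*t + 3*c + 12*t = (c + 3)*(c + 4*t)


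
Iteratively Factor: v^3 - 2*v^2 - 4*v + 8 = (v + 2)*(v^2 - 4*v + 4) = (v - 2)*(v + 2)*(v - 2)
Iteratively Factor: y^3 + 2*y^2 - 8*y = (y)*(y^2 + 2*y - 8) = y*(y - 2)*(y + 4)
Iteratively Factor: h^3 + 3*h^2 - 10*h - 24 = (h - 3)*(h^2 + 6*h + 8) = (h - 3)*(h + 2)*(h + 4)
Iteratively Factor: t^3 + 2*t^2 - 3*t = (t + 3)*(t^2 - t) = t*(t + 3)*(t - 1)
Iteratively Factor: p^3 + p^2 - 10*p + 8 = (p - 2)*(p^2 + 3*p - 4) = (p - 2)*(p + 4)*(p - 1)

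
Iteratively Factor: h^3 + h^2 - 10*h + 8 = (h - 2)*(h^2 + 3*h - 4) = (h - 2)*(h + 4)*(h - 1)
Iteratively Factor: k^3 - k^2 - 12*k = (k)*(k^2 - k - 12) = k*(k + 3)*(k - 4)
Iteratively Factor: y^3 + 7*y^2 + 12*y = (y)*(y^2 + 7*y + 12) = y*(y + 4)*(y + 3)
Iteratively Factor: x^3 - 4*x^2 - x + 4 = (x + 1)*(x^2 - 5*x + 4) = (x - 4)*(x + 1)*(x - 1)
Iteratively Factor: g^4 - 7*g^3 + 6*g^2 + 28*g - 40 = (g + 2)*(g^3 - 9*g^2 + 24*g - 20) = (g - 2)*(g + 2)*(g^2 - 7*g + 10) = (g - 2)^2*(g + 2)*(g - 5)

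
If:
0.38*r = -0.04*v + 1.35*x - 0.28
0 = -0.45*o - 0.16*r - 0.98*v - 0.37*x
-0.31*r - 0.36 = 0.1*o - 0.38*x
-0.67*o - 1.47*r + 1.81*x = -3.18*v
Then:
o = 2.17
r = -2.47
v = -0.40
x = -0.50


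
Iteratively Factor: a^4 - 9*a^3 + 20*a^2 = (a)*(a^3 - 9*a^2 + 20*a) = a^2*(a^2 - 9*a + 20) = a^2*(a - 4)*(a - 5)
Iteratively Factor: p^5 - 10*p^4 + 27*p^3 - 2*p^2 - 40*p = (p - 4)*(p^4 - 6*p^3 + 3*p^2 + 10*p) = (p - 4)*(p - 2)*(p^3 - 4*p^2 - 5*p) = (p - 4)*(p - 2)*(p + 1)*(p^2 - 5*p) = p*(p - 4)*(p - 2)*(p + 1)*(p - 5)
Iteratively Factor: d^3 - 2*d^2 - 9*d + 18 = (d - 2)*(d^2 - 9) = (d - 3)*(d - 2)*(d + 3)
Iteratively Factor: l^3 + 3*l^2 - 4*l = (l)*(l^2 + 3*l - 4) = l*(l + 4)*(l - 1)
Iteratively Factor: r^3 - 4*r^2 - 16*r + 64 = (r + 4)*(r^2 - 8*r + 16) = (r - 4)*(r + 4)*(r - 4)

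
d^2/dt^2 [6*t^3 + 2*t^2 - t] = 36*t + 4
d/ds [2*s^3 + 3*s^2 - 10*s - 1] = 6*s^2 + 6*s - 10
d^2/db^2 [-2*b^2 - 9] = -4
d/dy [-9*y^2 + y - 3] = 1 - 18*y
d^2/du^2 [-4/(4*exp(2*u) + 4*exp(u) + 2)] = 4*(-4*(2*exp(u) + 1)^2*exp(u) + (4*exp(u) + 1)*(2*exp(2*u) + 2*exp(u) + 1))*exp(u)/(2*exp(2*u) + 2*exp(u) + 1)^3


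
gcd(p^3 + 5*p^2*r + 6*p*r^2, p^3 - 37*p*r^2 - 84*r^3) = p + 3*r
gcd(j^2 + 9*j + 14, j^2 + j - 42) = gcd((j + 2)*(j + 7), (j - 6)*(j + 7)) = j + 7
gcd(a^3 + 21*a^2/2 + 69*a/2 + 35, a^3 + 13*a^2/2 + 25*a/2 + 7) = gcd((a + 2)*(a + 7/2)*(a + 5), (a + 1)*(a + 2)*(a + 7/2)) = a^2 + 11*a/2 + 7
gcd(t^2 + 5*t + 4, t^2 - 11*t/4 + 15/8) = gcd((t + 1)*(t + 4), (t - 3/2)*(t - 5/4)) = 1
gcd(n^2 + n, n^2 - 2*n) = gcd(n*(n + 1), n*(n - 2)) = n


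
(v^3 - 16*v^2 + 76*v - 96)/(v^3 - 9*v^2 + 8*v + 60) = (v^2 - 10*v + 16)/(v^2 - 3*v - 10)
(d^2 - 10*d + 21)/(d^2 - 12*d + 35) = (d - 3)/(d - 5)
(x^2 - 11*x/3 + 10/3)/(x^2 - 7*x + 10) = (x - 5/3)/(x - 5)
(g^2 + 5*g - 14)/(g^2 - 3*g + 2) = (g + 7)/(g - 1)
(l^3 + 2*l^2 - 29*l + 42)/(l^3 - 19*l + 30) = (l + 7)/(l + 5)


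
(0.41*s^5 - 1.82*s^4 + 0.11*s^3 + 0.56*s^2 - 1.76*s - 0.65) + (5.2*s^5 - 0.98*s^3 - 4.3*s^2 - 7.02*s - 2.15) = 5.61*s^5 - 1.82*s^4 - 0.87*s^3 - 3.74*s^2 - 8.78*s - 2.8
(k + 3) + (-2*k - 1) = 2 - k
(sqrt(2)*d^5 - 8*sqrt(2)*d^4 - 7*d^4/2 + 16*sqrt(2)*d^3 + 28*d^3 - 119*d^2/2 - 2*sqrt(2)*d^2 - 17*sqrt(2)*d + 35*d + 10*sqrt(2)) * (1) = sqrt(2)*d^5 - 8*sqrt(2)*d^4 - 7*d^4/2 + 16*sqrt(2)*d^3 + 28*d^3 - 119*d^2/2 - 2*sqrt(2)*d^2 - 17*sqrt(2)*d + 35*d + 10*sqrt(2)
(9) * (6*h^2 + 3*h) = 54*h^2 + 27*h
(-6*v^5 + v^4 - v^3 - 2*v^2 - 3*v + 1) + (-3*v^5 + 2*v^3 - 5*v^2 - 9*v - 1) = -9*v^5 + v^4 + v^3 - 7*v^2 - 12*v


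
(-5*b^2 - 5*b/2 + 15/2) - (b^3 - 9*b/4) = -b^3 - 5*b^2 - b/4 + 15/2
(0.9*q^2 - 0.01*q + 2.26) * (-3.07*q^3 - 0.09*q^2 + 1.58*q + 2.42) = -2.763*q^5 - 0.0503*q^4 - 5.5153*q^3 + 1.9588*q^2 + 3.5466*q + 5.4692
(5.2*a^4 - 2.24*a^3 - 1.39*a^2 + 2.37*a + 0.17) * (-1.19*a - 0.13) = -6.188*a^5 + 1.9896*a^4 + 1.9453*a^3 - 2.6396*a^2 - 0.5104*a - 0.0221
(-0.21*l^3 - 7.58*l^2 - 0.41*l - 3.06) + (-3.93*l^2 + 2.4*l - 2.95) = -0.21*l^3 - 11.51*l^2 + 1.99*l - 6.01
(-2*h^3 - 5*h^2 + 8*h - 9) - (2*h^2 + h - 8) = -2*h^3 - 7*h^2 + 7*h - 1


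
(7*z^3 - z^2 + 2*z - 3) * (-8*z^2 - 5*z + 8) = -56*z^5 - 27*z^4 + 45*z^3 + 6*z^2 + 31*z - 24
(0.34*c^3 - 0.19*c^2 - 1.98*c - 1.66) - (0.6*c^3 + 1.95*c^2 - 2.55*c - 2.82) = -0.26*c^3 - 2.14*c^2 + 0.57*c + 1.16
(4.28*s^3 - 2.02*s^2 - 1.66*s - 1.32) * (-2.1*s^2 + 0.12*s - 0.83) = -8.988*s^5 + 4.7556*s^4 - 0.3088*s^3 + 4.2494*s^2 + 1.2194*s + 1.0956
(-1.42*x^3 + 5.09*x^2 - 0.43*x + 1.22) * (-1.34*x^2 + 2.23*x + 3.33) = 1.9028*x^5 - 9.9872*x^4 + 7.1983*x^3 + 14.356*x^2 + 1.2887*x + 4.0626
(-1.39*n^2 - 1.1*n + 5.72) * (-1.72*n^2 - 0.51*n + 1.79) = 2.3908*n^4 + 2.6009*n^3 - 11.7655*n^2 - 4.8862*n + 10.2388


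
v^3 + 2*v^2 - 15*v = v*(v - 3)*(v + 5)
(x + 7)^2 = x^2 + 14*x + 49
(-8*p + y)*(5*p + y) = -40*p^2 - 3*p*y + y^2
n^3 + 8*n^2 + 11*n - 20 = (n - 1)*(n + 4)*(n + 5)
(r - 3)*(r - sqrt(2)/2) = r^2 - 3*r - sqrt(2)*r/2 + 3*sqrt(2)/2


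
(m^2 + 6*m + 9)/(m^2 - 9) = (m + 3)/(m - 3)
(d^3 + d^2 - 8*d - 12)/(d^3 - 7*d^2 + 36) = (d + 2)/(d - 6)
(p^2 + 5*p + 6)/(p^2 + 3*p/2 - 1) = 2*(p + 3)/(2*p - 1)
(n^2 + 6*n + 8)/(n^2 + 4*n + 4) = (n + 4)/(n + 2)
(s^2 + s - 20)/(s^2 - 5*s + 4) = (s + 5)/(s - 1)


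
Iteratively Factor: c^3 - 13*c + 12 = (c - 3)*(c^2 + 3*c - 4) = (c - 3)*(c - 1)*(c + 4)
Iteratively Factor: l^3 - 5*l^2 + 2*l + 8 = (l + 1)*(l^2 - 6*l + 8) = (l - 2)*(l + 1)*(l - 4)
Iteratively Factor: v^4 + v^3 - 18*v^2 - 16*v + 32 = (v + 2)*(v^3 - v^2 - 16*v + 16) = (v + 2)*(v + 4)*(v^2 - 5*v + 4) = (v - 4)*(v + 2)*(v + 4)*(v - 1)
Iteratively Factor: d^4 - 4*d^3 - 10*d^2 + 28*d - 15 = (d - 1)*(d^3 - 3*d^2 - 13*d + 15) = (d - 1)*(d + 3)*(d^2 - 6*d + 5) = (d - 5)*(d - 1)*(d + 3)*(d - 1)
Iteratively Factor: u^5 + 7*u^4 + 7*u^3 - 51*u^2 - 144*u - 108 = (u + 3)*(u^4 + 4*u^3 - 5*u^2 - 36*u - 36) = (u + 2)*(u + 3)*(u^3 + 2*u^2 - 9*u - 18) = (u - 3)*(u + 2)*(u + 3)*(u^2 + 5*u + 6) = (u - 3)*(u + 2)^2*(u + 3)*(u + 3)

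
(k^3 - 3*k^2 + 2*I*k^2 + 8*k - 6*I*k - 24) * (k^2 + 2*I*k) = k^5 - 3*k^4 + 4*I*k^4 + 4*k^3 - 12*I*k^3 - 12*k^2 + 16*I*k^2 - 48*I*k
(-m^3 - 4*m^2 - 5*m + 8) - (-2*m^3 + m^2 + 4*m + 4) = m^3 - 5*m^2 - 9*m + 4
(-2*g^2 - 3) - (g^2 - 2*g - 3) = -3*g^2 + 2*g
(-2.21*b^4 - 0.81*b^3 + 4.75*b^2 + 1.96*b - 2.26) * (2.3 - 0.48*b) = 1.0608*b^5 - 4.6942*b^4 - 4.143*b^3 + 9.9842*b^2 + 5.5928*b - 5.198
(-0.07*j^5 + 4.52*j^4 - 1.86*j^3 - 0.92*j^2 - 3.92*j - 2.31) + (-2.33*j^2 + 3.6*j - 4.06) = -0.07*j^5 + 4.52*j^4 - 1.86*j^3 - 3.25*j^2 - 0.32*j - 6.37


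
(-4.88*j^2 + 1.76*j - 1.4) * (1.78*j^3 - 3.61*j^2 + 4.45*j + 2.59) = -8.6864*j^5 + 20.7496*j^4 - 30.5616*j^3 + 0.2468*j^2 - 1.6716*j - 3.626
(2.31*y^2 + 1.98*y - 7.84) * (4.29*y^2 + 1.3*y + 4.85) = 9.9099*y^4 + 11.4972*y^3 - 19.8561*y^2 - 0.589*y - 38.024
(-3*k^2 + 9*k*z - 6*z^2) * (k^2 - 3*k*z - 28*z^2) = -3*k^4 + 18*k^3*z + 51*k^2*z^2 - 234*k*z^3 + 168*z^4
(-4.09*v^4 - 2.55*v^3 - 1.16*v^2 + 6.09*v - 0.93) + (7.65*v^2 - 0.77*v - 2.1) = -4.09*v^4 - 2.55*v^3 + 6.49*v^2 + 5.32*v - 3.03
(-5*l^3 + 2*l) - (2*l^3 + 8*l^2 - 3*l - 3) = -7*l^3 - 8*l^2 + 5*l + 3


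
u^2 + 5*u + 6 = (u + 2)*(u + 3)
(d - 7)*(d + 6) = d^2 - d - 42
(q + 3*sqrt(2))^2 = q^2 + 6*sqrt(2)*q + 18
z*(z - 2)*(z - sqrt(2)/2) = z^3 - 2*z^2 - sqrt(2)*z^2/2 + sqrt(2)*z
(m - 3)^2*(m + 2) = m^3 - 4*m^2 - 3*m + 18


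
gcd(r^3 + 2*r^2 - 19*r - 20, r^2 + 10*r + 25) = r + 5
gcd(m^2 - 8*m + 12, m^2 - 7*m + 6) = m - 6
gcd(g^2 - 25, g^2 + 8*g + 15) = g + 5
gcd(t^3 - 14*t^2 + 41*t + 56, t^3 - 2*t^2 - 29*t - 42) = t - 7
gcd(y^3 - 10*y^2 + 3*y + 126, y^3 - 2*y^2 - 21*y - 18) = y^2 - 3*y - 18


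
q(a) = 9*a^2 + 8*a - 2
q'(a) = 18*a + 8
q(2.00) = 50.00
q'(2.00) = 44.00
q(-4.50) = 144.25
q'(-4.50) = -73.00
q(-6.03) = 277.01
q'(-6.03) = -100.54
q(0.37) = 2.19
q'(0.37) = 14.66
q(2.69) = 84.64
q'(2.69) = 56.42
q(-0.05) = -2.38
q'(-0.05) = 7.10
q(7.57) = 574.30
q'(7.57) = 144.26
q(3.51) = 136.96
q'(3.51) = 71.18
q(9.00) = 799.00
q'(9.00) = 170.00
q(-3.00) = 55.00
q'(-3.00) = -46.00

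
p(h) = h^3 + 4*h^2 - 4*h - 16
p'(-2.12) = -7.48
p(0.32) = -16.84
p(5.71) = 277.75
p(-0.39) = -13.89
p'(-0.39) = -6.66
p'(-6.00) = 56.00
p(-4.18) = -2.43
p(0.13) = -16.45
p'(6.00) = 152.00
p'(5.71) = 139.49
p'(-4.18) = 14.98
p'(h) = 3*h^2 + 8*h - 4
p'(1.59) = 16.30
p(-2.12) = 0.93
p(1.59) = -8.23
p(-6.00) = -64.00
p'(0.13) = -2.91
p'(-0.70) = -8.13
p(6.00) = 320.00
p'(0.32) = -1.13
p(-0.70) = -11.58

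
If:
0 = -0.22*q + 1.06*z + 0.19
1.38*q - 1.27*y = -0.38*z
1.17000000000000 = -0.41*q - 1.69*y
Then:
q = -0.46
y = -0.58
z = -0.27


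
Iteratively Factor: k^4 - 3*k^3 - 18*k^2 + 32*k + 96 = (k - 4)*(k^3 + k^2 - 14*k - 24) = (k - 4)*(k + 3)*(k^2 - 2*k - 8) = (k - 4)*(k + 2)*(k + 3)*(k - 4)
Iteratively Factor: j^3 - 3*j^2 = (j)*(j^2 - 3*j) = j*(j - 3)*(j)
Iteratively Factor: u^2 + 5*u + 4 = (u + 4)*(u + 1)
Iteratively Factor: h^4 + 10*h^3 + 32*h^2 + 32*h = (h + 4)*(h^3 + 6*h^2 + 8*h) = (h + 4)^2*(h^2 + 2*h) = (h + 2)*(h + 4)^2*(h)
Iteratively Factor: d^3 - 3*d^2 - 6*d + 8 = (d - 1)*(d^2 - 2*d - 8) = (d - 1)*(d + 2)*(d - 4)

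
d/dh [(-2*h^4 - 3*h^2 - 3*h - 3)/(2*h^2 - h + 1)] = (-8*h^5 + 6*h^4 - 8*h^3 + 9*h^2 + 6*h - 6)/(4*h^4 - 4*h^3 + 5*h^2 - 2*h + 1)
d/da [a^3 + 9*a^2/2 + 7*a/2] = 3*a^2 + 9*a + 7/2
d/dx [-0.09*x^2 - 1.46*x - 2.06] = -0.18*x - 1.46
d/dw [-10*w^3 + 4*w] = 4 - 30*w^2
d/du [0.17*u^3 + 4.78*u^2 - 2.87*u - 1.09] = 0.51*u^2 + 9.56*u - 2.87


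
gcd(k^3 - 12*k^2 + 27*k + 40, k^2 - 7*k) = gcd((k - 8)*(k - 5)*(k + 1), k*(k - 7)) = 1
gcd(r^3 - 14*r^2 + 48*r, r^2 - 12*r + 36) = r - 6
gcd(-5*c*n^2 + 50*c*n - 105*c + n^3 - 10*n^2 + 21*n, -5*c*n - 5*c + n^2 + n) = 5*c - n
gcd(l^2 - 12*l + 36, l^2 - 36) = l - 6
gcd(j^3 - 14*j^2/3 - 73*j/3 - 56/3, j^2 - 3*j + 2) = 1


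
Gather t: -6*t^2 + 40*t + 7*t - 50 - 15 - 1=-6*t^2 + 47*t - 66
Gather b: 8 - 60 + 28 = -24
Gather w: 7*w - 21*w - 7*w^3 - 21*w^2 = -7*w^3 - 21*w^2 - 14*w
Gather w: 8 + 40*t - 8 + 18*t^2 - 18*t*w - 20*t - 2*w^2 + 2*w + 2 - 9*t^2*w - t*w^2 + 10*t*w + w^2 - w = 18*t^2 + 20*t + w^2*(-t - 1) + w*(-9*t^2 - 8*t + 1) + 2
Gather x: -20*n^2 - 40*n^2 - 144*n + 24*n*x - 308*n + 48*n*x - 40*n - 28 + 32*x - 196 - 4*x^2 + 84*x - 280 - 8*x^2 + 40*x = -60*n^2 - 492*n - 12*x^2 + x*(72*n + 156) - 504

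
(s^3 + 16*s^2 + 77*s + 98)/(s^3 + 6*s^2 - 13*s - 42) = (s + 7)/(s - 3)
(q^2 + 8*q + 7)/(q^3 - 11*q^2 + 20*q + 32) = (q + 7)/(q^2 - 12*q + 32)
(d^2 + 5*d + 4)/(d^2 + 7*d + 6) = (d + 4)/(d + 6)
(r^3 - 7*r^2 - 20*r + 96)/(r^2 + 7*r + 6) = (r^3 - 7*r^2 - 20*r + 96)/(r^2 + 7*r + 6)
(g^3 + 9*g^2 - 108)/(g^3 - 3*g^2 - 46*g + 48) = (g^2 + 3*g - 18)/(g^2 - 9*g + 8)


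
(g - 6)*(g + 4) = g^2 - 2*g - 24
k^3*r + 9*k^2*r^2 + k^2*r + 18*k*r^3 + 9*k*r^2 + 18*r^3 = (k + 3*r)*(k + 6*r)*(k*r + r)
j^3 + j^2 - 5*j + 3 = (j - 1)^2*(j + 3)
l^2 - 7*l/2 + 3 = (l - 2)*(l - 3/2)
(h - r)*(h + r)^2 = h^3 + h^2*r - h*r^2 - r^3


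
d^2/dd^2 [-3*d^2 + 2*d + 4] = -6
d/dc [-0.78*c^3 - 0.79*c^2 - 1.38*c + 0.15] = -2.34*c^2 - 1.58*c - 1.38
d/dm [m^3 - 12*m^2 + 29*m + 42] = 3*m^2 - 24*m + 29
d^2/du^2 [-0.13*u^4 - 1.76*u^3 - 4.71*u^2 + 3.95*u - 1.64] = -1.56*u^2 - 10.56*u - 9.42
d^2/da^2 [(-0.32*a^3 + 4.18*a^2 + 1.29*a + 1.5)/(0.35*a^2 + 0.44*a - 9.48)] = (5.55111512312578e-17*a^5 - 8.88178419700125e-16*a^4 - 3.218814*a^3 + 92.326644*a^2 - 145.483848*a + 772.61304)/(0.042875*a^6 + 0.1617*a^5 - 3.28062*a^4 - 8.674336*a^3 + 88.857936*a^2 + 118.628928*a - 851.971392)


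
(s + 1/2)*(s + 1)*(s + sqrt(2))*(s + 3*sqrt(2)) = s^4 + 3*s^3/2 + 4*sqrt(2)*s^3 + 13*s^2/2 + 6*sqrt(2)*s^2 + 2*sqrt(2)*s + 9*s + 3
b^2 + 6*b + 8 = (b + 2)*(b + 4)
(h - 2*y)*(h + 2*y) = h^2 - 4*y^2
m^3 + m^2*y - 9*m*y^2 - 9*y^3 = (m - 3*y)*(m + y)*(m + 3*y)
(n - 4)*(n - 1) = n^2 - 5*n + 4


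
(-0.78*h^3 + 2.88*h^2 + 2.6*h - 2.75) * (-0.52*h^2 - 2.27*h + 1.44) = 0.4056*h^5 + 0.273*h^4 - 9.0128*h^3 - 0.324800000000001*h^2 + 9.9865*h - 3.96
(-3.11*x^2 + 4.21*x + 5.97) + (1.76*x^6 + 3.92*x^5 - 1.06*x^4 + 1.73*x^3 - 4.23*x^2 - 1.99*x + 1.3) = 1.76*x^6 + 3.92*x^5 - 1.06*x^4 + 1.73*x^3 - 7.34*x^2 + 2.22*x + 7.27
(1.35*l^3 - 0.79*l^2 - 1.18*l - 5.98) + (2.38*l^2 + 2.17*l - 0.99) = 1.35*l^3 + 1.59*l^2 + 0.99*l - 6.97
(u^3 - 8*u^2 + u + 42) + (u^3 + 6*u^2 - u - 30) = 2*u^3 - 2*u^2 + 12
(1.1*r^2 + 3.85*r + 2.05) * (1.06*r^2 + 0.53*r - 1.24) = 1.166*r^4 + 4.664*r^3 + 2.8495*r^2 - 3.6875*r - 2.542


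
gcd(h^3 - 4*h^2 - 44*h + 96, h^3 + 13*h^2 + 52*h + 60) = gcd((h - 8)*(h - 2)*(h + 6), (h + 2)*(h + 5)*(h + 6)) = h + 6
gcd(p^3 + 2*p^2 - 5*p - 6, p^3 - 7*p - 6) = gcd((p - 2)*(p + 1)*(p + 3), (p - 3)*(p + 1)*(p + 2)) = p + 1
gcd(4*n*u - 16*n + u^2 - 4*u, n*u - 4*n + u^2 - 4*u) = u - 4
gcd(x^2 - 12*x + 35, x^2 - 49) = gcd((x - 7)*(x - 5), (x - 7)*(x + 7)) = x - 7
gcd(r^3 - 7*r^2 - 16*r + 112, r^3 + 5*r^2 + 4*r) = r + 4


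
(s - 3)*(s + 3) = s^2 - 9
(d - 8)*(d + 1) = d^2 - 7*d - 8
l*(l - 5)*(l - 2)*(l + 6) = l^4 - l^3 - 32*l^2 + 60*l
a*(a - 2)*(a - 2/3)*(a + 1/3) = a^4 - 7*a^3/3 + 4*a^2/9 + 4*a/9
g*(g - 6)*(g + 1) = g^3 - 5*g^2 - 6*g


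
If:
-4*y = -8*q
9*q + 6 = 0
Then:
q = -2/3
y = -4/3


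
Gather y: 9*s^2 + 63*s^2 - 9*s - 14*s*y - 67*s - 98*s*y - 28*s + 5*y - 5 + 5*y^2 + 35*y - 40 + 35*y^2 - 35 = 72*s^2 - 104*s + 40*y^2 + y*(40 - 112*s) - 80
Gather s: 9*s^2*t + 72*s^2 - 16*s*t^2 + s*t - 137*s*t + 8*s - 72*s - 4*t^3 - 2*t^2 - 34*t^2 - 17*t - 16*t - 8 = s^2*(9*t + 72) + s*(-16*t^2 - 136*t - 64) - 4*t^3 - 36*t^2 - 33*t - 8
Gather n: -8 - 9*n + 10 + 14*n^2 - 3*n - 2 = 14*n^2 - 12*n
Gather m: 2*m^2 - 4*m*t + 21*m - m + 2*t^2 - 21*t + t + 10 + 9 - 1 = 2*m^2 + m*(20 - 4*t) + 2*t^2 - 20*t + 18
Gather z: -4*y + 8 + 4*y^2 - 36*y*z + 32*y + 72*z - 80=4*y^2 + 28*y + z*(72 - 36*y) - 72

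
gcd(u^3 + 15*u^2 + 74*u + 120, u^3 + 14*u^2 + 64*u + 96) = u^2 + 10*u + 24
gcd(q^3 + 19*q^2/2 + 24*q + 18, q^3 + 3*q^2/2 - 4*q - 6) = q^2 + 7*q/2 + 3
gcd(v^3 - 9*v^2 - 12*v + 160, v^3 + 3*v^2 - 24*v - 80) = v^2 - v - 20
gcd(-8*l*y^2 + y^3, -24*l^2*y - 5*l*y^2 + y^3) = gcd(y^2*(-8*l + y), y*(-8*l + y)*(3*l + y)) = -8*l*y + y^2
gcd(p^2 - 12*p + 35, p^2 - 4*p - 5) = p - 5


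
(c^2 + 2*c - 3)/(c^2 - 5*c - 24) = (c - 1)/(c - 8)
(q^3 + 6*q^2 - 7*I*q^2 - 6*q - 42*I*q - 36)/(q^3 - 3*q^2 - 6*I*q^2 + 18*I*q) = (q^2 + q*(6 - I) - 6*I)/(q*(q - 3))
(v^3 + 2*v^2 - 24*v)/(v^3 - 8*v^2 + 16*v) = (v + 6)/(v - 4)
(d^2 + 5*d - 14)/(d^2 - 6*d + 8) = (d + 7)/(d - 4)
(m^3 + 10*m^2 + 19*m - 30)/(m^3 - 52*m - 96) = (m^2 + 4*m - 5)/(m^2 - 6*m - 16)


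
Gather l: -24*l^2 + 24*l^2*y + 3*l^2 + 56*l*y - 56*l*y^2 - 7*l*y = l^2*(24*y - 21) + l*(-56*y^2 + 49*y)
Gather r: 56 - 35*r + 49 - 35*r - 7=98 - 70*r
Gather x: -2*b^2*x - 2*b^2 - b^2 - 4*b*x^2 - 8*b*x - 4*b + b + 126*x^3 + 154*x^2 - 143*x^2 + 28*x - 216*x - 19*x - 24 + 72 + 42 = -3*b^2 - 3*b + 126*x^3 + x^2*(11 - 4*b) + x*(-2*b^2 - 8*b - 207) + 90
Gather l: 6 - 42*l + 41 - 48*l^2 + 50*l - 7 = -48*l^2 + 8*l + 40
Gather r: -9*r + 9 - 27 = -9*r - 18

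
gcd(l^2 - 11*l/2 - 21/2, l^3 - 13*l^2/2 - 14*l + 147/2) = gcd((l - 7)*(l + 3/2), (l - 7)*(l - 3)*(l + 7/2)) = l - 7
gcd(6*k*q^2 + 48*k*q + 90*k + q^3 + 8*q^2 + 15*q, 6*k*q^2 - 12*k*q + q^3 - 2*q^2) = 6*k + q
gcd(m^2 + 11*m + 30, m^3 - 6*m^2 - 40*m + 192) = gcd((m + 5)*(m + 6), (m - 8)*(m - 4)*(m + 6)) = m + 6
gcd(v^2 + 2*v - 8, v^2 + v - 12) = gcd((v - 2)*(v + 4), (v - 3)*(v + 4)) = v + 4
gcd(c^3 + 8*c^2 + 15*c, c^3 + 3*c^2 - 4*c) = c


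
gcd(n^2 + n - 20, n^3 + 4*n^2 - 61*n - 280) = n + 5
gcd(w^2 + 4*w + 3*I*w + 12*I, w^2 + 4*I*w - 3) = w + 3*I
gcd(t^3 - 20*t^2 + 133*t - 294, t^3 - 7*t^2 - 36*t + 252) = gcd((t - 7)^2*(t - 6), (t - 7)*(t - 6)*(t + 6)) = t^2 - 13*t + 42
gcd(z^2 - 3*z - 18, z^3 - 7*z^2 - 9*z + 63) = z + 3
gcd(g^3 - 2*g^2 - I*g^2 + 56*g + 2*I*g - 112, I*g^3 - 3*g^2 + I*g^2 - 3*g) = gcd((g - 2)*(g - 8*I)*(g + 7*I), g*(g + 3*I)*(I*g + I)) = 1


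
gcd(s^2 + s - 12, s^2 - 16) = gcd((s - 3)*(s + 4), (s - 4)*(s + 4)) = s + 4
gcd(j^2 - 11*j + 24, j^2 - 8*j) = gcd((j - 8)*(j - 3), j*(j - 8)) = j - 8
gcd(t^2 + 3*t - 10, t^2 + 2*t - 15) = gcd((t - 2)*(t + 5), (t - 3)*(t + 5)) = t + 5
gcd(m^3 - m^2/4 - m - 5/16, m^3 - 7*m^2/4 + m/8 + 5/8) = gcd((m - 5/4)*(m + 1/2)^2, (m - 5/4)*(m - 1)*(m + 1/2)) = m^2 - 3*m/4 - 5/8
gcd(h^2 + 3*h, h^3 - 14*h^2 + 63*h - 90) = 1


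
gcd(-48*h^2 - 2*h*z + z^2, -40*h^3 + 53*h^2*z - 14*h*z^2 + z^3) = -8*h + z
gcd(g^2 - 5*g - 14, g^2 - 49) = g - 7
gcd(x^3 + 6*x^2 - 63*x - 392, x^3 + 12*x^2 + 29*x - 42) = x + 7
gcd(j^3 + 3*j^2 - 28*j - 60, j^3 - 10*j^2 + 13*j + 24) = 1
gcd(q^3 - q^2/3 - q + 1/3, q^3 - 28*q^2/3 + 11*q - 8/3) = q^2 - 4*q/3 + 1/3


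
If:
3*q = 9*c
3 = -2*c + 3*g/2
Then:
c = q/3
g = 4*q/9 + 2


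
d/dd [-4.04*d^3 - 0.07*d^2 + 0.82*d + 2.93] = -12.12*d^2 - 0.14*d + 0.82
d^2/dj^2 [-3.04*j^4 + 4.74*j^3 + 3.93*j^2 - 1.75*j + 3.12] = -36.48*j^2 + 28.44*j + 7.86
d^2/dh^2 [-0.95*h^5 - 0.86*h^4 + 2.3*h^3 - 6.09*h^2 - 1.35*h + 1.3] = -19.0*h^3 - 10.32*h^2 + 13.8*h - 12.18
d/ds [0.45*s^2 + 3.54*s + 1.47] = 0.9*s + 3.54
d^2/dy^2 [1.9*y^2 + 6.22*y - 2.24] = 3.80000000000000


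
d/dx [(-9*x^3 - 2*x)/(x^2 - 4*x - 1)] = (-9*x^4 + 72*x^3 + 29*x^2 + 2)/(x^4 - 8*x^3 + 14*x^2 + 8*x + 1)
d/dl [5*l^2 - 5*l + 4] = 10*l - 5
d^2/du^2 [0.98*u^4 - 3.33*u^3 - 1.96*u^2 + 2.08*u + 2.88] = 11.76*u^2 - 19.98*u - 3.92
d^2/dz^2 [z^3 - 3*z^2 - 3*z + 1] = 6*z - 6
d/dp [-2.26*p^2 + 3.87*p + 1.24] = 3.87 - 4.52*p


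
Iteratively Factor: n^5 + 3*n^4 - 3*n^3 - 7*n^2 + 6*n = (n - 1)*(n^4 + 4*n^3 + n^2 - 6*n) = (n - 1)*(n + 3)*(n^3 + n^2 - 2*n) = (n - 1)*(n + 2)*(n + 3)*(n^2 - n) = n*(n - 1)*(n + 2)*(n + 3)*(n - 1)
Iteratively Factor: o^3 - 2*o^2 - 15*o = (o)*(o^2 - 2*o - 15) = o*(o + 3)*(o - 5)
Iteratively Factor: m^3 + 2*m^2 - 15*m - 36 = (m + 3)*(m^2 - m - 12) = (m - 4)*(m + 3)*(m + 3)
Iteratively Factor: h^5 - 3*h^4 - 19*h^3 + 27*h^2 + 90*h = (h)*(h^4 - 3*h^3 - 19*h^2 + 27*h + 90) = h*(h - 5)*(h^3 + 2*h^2 - 9*h - 18) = h*(h - 5)*(h + 2)*(h^2 - 9) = h*(h - 5)*(h - 3)*(h + 2)*(h + 3)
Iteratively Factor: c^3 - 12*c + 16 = (c - 2)*(c^2 + 2*c - 8) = (c - 2)*(c + 4)*(c - 2)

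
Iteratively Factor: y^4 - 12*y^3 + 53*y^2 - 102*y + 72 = (y - 3)*(y^3 - 9*y^2 + 26*y - 24) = (y - 4)*(y - 3)*(y^2 - 5*y + 6) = (y - 4)*(y - 3)^2*(y - 2)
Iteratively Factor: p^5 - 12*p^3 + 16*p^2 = (p)*(p^4 - 12*p^2 + 16*p) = p*(p - 2)*(p^3 + 2*p^2 - 8*p) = p*(p - 2)^2*(p^2 + 4*p) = p^2*(p - 2)^2*(p + 4)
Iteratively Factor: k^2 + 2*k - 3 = (k - 1)*(k + 3)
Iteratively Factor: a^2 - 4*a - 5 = (a + 1)*(a - 5)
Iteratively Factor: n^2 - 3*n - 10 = (n + 2)*(n - 5)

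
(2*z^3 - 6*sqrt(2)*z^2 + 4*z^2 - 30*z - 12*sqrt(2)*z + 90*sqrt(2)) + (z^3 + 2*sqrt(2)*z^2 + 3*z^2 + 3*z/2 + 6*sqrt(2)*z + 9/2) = 3*z^3 - 4*sqrt(2)*z^2 + 7*z^2 - 57*z/2 - 6*sqrt(2)*z + 9/2 + 90*sqrt(2)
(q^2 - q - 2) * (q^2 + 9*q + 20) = q^4 + 8*q^3 + 9*q^2 - 38*q - 40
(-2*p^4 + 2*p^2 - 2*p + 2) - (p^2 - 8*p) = -2*p^4 + p^2 + 6*p + 2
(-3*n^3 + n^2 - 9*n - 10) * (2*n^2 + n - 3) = -6*n^5 - n^4 - 8*n^3 - 32*n^2 + 17*n + 30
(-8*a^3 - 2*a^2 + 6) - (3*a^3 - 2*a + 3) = -11*a^3 - 2*a^2 + 2*a + 3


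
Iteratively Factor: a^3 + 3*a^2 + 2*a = (a + 1)*(a^2 + 2*a) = (a + 1)*(a + 2)*(a)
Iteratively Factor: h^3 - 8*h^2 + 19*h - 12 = (h - 1)*(h^2 - 7*h + 12) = (h - 3)*(h - 1)*(h - 4)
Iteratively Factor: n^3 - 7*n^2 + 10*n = (n)*(n^2 - 7*n + 10) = n*(n - 2)*(n - 5)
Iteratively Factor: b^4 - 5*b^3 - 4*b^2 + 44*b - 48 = (b - 2)*(b^3 - 3*b^2 - 10*b + 24) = (b - 2)^2*(b^2 - b - 12) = (b - 2)^2*(b + 3)*(b - 4)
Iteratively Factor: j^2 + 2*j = (j)*(j + 2)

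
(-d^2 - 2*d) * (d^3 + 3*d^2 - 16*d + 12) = -d^5 - 5*d^4 + 10*d^3 + 20*d^2 - 24*d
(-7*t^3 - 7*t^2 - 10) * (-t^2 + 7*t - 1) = 7*t^5 - 42*t^4 - 42*t^3 + 17*t^2 - 70*t + 10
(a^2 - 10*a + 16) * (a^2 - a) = a^4 - 11*a^3 + 26*a^2 - 16*a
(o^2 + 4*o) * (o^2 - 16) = o^4 + 4*o^3 - 16*o^2 - 64*o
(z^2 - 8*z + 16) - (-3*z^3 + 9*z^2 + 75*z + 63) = 3*z^3 - 8*z^2 - 83*z - 47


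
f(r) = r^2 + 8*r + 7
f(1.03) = 16.30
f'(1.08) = 10.16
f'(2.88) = 13.76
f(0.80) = 14.04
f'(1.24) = 10.48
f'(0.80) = 9.60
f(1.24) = 18.46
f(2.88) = 38.33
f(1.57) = 22.02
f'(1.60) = 11.20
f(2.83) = 37.65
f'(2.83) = 13.66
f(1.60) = 22.36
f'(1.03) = 10.06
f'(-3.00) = 2.00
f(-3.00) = -8.00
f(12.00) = 247.00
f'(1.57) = 11.14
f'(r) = 2*r + 8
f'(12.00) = 32.00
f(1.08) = 16.81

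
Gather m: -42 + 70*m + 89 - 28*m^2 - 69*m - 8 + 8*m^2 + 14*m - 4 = -20*m^2 + 15*m + 35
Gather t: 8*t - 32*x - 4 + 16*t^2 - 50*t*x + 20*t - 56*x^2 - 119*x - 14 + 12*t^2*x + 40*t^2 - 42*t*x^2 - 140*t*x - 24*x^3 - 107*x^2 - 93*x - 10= t^2*(12*x + 56) + t*(-42*x^2 - 190*x + 28) - 24*x^3 - 163*x^2 - 244*x - 28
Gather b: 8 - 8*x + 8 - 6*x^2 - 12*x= -6*x^2 - 20*x + 16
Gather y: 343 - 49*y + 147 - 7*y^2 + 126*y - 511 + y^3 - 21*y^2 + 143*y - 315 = y^3 - 28*y^2 + 220*y - 336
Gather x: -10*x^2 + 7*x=-10*x^2 + 7*x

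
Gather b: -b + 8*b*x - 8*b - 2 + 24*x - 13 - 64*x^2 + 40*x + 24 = b*(8*x - 9) - 64*x^2 + 64*x + 9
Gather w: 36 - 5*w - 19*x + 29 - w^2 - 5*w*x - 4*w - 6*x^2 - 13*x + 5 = -w^2 + w*(-5*x - 9) - 6*x^2 - 32*x + 70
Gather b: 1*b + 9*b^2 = 9*b^2 + b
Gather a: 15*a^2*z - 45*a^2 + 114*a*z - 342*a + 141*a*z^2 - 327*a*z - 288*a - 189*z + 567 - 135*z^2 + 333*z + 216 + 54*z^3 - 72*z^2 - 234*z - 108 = a^2*(15*z - 45) + a*(141*z^2 - 213*z - 630) + 54*z^3 - 207*z^2 - 90*z + 675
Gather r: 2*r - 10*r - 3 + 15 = 12 - 8*r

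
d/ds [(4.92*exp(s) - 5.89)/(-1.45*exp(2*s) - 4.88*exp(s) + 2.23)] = (7.134*exp(2*s) - 17.081*exp(s) - 17.7716)*exp(s)/(2.1025*exp(4*s) + 14.152*exp(3*s) + 17.3474*exp(2*s) - 21.7648*exp(s) + 4.9729)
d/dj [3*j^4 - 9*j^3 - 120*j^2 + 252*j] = 12*j^3 - 27*j^2 - 240*j + 252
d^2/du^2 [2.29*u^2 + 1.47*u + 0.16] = 4.58000000000000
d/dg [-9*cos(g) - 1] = 9*sin(g)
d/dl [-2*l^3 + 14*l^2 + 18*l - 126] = -6*l^2 + 28*l + 18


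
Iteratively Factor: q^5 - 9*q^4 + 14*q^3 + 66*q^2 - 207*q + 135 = (q - 5)*(q^4 - 4*q^3 - 6*q^2 + 36*q - 27) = (q - 5)*(q + 3)*(q^3 - 7*q^2 + 15*q - 9) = (q - 5)*(q - 3)*(q + 3)*(q^2 - 4*q + 3) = (q - 5)*(q - 3)*(q - 1)*(q + 3)*(q - 3)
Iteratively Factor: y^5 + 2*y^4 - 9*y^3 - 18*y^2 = (y - 3)*(y^4 + 5*y^3 + 6*y^2) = (y - 3)*(y + 2)*(y^3 + 3*y^2) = y*(y - 3)*(y + 2)*(y^2 + 3*y) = y*(y - 3)*(y + 2)*(y + 3)*(y)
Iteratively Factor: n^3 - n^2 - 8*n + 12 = (n - 2)*(n^2 + n - 6) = (n - 2)*(n + 3)*(n - 2)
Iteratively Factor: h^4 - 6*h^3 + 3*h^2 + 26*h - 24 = (h + 2)*(h^3 - 8*h^2 + 19*h - 12) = (h - 4)*(h + 2)*(h^2 - 4*h + 3) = (h - 4)*(h - 1)*(h + 2)*(h - 3)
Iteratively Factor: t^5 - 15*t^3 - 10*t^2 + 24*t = (t + 3)*(t^4 - 3*t^3 - 6*t^2 + 8*t) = (t - 4)*(t + 3)*(t^3 + t^2 - 2*t) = t*(t - 4)*(t + 3)*(t^2 + t - 2) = t*(t - 4)*(t + 2)*(t + 3)*(t - 1)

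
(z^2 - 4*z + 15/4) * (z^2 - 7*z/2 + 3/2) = z^4 - 15*z^3/2 + 77*z^2/4 - 153*z/8 + 45/8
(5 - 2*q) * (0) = 0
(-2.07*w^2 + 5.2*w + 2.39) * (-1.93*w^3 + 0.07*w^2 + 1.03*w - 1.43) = 3.9951*w^5 - 10.1809*w^4 - 6.3808*w^3 + 8.4834*w^2 - 4.9743*w - 3.4177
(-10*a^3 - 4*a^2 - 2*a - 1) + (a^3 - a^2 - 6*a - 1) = -9*a^3 - 5*a^2 - 8*a - 2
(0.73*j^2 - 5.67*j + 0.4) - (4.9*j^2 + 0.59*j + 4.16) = -4.17*j^2 - 6.26*j - 3.76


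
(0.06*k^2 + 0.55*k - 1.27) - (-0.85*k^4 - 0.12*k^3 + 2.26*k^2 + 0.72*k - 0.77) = 0.85*k^4 + 0.12*k^3 - 2.2*k^2 - 0.17*k - 0.5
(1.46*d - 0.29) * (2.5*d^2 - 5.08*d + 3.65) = 3.65*d^3 - 8.1418*d^2 + 6.8022*d - 1.0585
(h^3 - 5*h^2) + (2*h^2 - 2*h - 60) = h^3 - 3*h^2 - 2*h - 60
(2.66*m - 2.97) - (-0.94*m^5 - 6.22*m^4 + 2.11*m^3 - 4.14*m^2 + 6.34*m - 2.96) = 0.94*m^5 + 6.22*m^4 - 2.11*m^3 + 4.14*m^2 - 3.68*m - 0.0100000000000002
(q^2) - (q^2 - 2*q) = 2*q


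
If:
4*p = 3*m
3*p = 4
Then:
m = 16/9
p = 4/3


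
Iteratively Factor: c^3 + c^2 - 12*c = (c + 4)*(c^2 - 3*c) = (c - 3)*(c + 4)*(c)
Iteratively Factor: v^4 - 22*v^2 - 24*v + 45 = (v - 5)*(v^3 + 5*v^2 + 3*v - 9) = (v - 5)*(v - 1)*(v^2 + 6*v + 9) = (v - 5)*(v - 1)*(v + 3)*(v + 3)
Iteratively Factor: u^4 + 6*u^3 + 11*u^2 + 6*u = (u)*(u^3 + 6*u^2 + 11*u + 6) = u*(u + 3)*(u^2 + 3*u + 2) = u*(u + 2)*(u + 3)*(u + 1)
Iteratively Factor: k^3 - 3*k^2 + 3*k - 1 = (k - 1)*(k^2 - 2*k + 1) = (k - 1)^2*(k - 1)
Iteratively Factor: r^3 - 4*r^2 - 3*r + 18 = (r - 3)*(r^2 - r - 6) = (r - 3)^2*(r + 2)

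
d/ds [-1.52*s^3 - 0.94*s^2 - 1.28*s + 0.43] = -4.56*s^2 - 1.88*s - 1.28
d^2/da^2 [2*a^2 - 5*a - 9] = 4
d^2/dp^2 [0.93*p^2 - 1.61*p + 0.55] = 1.86000000000000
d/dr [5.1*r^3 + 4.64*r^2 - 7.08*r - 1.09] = 15.3*r^2 + 9.28*r - 7.08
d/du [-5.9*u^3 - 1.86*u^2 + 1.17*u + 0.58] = -17.7*u^2 - 3.72*u + 1.17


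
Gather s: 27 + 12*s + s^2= s^2 + 12*s + 27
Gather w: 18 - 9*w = 18 - 9*w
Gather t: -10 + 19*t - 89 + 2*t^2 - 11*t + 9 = 2*t^2 + 8*t - 90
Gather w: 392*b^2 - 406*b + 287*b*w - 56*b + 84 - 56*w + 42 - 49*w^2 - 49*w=392*b^2 - 462*b - 49*w^2 + w*(287*b - 105) + 126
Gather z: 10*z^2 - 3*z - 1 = 10*z^2 - 3*z - 1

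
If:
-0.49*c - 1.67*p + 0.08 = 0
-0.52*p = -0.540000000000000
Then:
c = -3.38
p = 1.04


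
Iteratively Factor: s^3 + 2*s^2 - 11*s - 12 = (s + 4)*(s^2 - 2*s - 3) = (s - 3)*(s + 4)*(s + 1)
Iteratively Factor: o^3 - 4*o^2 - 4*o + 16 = (o + 2)*(o^2 - 6*o + 8) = (o - 2)*(o + 2)*(o - 4)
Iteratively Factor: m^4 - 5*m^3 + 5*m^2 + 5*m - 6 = (m + 1)*(m^3 - 6*m^2 + 11*m - 6) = (m - 2)*(m + 1)*(m^2 - 4*m + 3) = (m - 3)*(m - 2)*(m + 1)*(m - 1)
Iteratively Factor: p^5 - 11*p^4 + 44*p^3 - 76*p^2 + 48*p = (p - 3)*(p^4 - 8*p^3 + 20*p^2 - 16*p) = p*(p - 3)*(p^3 - 8*p^2 + 20*p - 16) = p*(p - 3)*(p - 2)*(p^2 - 6*p + 8) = p*(p - 4)*(p - 3)*(p - 2)*(p - 2)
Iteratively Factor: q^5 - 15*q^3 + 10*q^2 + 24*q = (q - 3)*(q^4 + 3*q^3 - 6*q^2 - 8*q) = (q - 3)*(q - 2)*(q^3 + 5*q^2 + 4*q) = (q - 3)*(q - 2)*(q + 1)*(q^2 + 4*q) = q*(q - 3)*(q - 2)*(q + 1)*(q + 4)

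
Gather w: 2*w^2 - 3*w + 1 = 2*w^2 - 3*w + 1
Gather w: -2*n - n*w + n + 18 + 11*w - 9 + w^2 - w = -n + w^2 + w*(10 - n) + 9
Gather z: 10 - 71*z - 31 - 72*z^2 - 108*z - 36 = -72*z^2 - 179*z - 57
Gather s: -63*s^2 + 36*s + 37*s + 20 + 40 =-63*s^2 + 73*s + 60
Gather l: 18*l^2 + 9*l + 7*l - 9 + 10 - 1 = 18*l^2 + 16*l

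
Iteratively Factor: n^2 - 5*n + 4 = (n - 1)*(n - 4)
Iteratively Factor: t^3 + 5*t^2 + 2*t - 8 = (t + 4)*(t^2 + t - 2) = (t - 1)*(t + 4)*(t + 2)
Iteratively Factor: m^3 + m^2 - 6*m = (m - 2)*(m^2 + 3*m) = m*(m - 2)*(m + 3)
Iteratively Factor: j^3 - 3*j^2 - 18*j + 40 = (j - 5)*(j^2 + 2*j - 8) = (j - 5)*(j + 4)*(j - 2)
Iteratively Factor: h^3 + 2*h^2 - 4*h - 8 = (h + 2)*(h^2 - 4) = (h - 2)*(h + 2)*(h + 2)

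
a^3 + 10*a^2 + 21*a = a*(a + 3)*(a + 7)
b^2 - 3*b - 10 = (b - 5)*(b + 2)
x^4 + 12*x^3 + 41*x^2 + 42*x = x*(x + 2)*(x + 3)*(x + 7)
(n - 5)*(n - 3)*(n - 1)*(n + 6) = n^4 - 3*n^3 - 31*n^2 + 123*n - 90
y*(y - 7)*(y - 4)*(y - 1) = y^4 - 12*y^3 + 39*y^2 - 28*y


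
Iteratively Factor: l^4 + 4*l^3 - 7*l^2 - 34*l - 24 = (l + 1)*(l^3 + 3*l^2 - 10*l - 24) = (l - 3)*(l + 1)*(l^2 + 6*l + 8) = (l - 3)*(l + 1)*(l + 2)*(l + 4)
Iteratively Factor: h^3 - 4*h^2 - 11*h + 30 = (h - 2)*(h^2 - 2*h - 15) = (h - 2)*(h + 3)*(h - 5)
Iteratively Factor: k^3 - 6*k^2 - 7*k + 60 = (k - 4)*(k^2 - 2*k - 15) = (k - 4)*(k + 3)*(k - 5)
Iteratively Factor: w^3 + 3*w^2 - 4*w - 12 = (w + 2)*(w^2 + w - 6) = (w + 2)*(w + 3)*(w - 2)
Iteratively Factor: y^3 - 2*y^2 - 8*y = (y - 4)*(y^2 + 2*y) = y*(y - 4)*(y + 2)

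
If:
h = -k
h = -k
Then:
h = -k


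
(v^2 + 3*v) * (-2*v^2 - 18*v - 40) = -2*v^4 - 24*v^3 - 94*v^2 - 120*v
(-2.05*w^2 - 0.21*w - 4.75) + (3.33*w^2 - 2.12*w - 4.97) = 1.28*w^2 - 2.33*w - 9.72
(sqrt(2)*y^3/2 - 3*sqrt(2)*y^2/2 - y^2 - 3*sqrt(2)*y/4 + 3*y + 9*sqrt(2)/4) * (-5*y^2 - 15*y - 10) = -5*sqrt(2)*y^5/2 + 5*y^4 + 85*sqrt(2)*y^3/4 - 35*y^2 + 15*sqrt(2)*y^2 - 105*sqrt(2)*y/4 - 30*y - 45*sqrt(2)/2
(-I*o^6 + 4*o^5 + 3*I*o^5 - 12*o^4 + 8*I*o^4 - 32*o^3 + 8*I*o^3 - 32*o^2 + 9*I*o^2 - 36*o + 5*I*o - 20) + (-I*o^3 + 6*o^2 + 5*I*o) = -I*o^6 + 4*o^5 + 3*I*o^5 - 12*o^4 + 8*I*o^4 - 32*o^3 + 7*I*o^3 - 26*o^2 + 9*I*o^2 - 36*o + 10*I*o - 20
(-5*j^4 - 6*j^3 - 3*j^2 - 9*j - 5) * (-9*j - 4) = 45*j^5 + 74*j^4 + 51*j^3 + 93*j^2 + 81*j + 20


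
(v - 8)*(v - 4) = v^2 - 12*v + 32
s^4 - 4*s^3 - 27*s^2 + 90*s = s*(s - 6)*(s - 3)*(s + 5)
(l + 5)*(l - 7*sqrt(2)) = l^2 - 7*sqrt(2)*l + 5*l - 35*sqrt(2)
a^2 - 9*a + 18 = (a - 6)*(a - 3)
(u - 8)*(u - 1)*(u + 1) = u^3 - 8*u^2 - u + 8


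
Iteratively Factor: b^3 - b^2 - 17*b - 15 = (b + 3)*(b^2 - 4*b - 5) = (b + 1)*(b + 3)*(b - 5)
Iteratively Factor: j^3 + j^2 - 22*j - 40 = (j - 5)*(j^2 + 6*j + 8) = (j - 5)*(j + 4)*(j + 2)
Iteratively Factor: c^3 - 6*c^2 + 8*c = (c - 2)*(c^2 - 4*c) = c*(c - 2)*(c - 4)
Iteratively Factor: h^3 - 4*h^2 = (h)*(h^2 - 4*h) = h*(h - 4)*(h)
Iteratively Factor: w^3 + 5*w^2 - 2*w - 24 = (w + 3)*(w^2 + 2*w - 8) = (w - 2)*(w + 3)*(w + 4)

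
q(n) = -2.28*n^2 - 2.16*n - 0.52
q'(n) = -4.56*n - 2.16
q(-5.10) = -48.81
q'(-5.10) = 21.10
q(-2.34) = -7.95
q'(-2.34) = 8.51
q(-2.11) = -6.11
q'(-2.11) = 7.46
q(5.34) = -77.07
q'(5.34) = -26.51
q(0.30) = -1.37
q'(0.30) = -3.53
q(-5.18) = -50.51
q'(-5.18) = 21.46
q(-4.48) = -36.60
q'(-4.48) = 18.27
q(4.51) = -56.64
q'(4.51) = -22.73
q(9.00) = -204.64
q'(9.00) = -43.20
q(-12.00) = -302.92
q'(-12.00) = 52.56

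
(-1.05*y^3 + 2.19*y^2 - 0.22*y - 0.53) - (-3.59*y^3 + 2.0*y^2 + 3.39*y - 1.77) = 2.54*y^3 + 0.19*y^2 - 3.61*y + 1.24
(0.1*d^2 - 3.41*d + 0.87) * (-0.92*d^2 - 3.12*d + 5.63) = -0.092*d^4 + 2.8252*d^3 + 10.4018*d^2 - 21.9127*d + 4.8981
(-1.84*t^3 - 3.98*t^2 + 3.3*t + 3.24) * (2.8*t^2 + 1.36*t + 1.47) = -5.152*t^5 - 13.6464*t^4 + 1.1224*t^3 + 7.7094*t^2 + 9.2574*t + 4.7628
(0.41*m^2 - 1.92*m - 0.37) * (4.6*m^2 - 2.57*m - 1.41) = 1.886*m^4 - 9.8857*m^3 + 2.6543*m^2 + 3.6581*m + 0.5217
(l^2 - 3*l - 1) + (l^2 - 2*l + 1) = 2*l^2 - 5*l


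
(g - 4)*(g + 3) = g^2 - g - 12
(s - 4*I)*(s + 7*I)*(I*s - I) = I*s^3 - 3*s^2 - I*s^2 + 3*s + 28*I*s - 28*I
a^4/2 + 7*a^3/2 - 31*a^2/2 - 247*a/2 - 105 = (a/2 + 1/2)*(a - 6)*(a + 5)*(a + 7)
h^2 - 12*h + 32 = (h - 8)*(h - 4)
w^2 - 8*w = w*(w - 8)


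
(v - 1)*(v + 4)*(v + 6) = v^3 + 9*v^2 + 14*v - 24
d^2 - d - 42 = (d - 7)*(d + 6)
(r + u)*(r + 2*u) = r^2 + 3*r*u + 2*u^2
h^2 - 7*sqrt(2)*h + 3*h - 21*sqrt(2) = (h + 3)*(h - 7*sqrt(2))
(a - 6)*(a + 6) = a^2 - 36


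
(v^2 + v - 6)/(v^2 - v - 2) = (v + 3)/(v + 1)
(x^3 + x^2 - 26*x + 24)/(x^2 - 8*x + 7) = (x^2 + 2*x - 24)/(x - 7)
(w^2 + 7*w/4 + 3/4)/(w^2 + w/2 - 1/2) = (4*w + 3)/(2*(2*w - 1))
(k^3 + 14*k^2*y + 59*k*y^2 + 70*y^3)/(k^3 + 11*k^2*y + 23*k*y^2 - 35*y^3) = (-k - 2*y)/(-k + y)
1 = 1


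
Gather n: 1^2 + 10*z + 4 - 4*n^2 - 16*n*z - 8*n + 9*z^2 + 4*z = -4*n^2 + n*(-16*z - 8) + 9*z^2 + 14*z + 5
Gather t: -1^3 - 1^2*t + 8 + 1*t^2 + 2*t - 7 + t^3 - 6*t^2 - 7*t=t^3 - 5*t^2 - 6*t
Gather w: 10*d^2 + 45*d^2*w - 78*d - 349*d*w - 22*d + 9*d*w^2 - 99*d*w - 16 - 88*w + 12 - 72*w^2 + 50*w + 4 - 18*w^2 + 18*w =10*d^2 - 100*d + w^2*(9*d - 90) + w*(45*d^2 - 448*d - 20)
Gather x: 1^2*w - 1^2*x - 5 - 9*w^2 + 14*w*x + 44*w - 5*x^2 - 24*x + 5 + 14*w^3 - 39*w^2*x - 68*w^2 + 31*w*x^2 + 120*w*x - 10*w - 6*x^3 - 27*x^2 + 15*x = 14*w^3 - 77*w^2 + 35*w - 6*x^3 + x^2*(31*w - 32) + x*(-39*w^2 + 134*w - 10)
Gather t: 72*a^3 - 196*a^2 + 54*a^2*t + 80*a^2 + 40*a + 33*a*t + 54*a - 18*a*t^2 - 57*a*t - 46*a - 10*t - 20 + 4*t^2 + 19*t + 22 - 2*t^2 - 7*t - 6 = 72*a^3 - 116*a^2 + 48*a + t^2*(2 - 18*a) + t*(54*a^2 - 24*a + 2) - 4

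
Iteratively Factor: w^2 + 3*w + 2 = (w + 1)*(w + 2)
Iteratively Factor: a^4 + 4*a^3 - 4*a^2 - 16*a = (a + 4)*(a^3 - 4*a) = (a - 2)*(a + 4)*(a^2 + 2*a) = a*(a - 2)*(a + 4)*(a + 2)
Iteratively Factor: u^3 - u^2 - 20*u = (u)*(u^2 - u - 20) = u*(u - 5)*(u + 4)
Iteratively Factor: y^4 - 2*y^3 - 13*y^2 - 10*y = (y + 2)*(y^3 - 4*y^2 - 5*y) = y*(y + 2)*(y^2 - 4*y - 5) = y*(y + 1)*(y + 2)*(y - 5)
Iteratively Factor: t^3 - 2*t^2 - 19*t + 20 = (t + 4)*(t^2 - 6*t + 5) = (t - 1)*(t + 4)*(t - 5)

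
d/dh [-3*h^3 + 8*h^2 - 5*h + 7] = -9*h^2 + 16*h - 5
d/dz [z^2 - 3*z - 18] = 2*z - 3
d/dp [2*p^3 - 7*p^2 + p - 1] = 6*p^2 - 14*p + 1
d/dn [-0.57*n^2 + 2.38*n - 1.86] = 2.38 - 1.14*n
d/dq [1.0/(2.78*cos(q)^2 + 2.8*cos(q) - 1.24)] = (5.56*cos(q) + 2.8)*sin(q)/(2.78*cos(q)^2 + 2.8*cos(q) - 1.24)^2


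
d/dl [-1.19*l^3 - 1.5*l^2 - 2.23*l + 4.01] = -3.57*l^2 - 3.0*l - 2.23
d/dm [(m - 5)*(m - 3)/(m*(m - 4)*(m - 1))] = (-m^4 + 16*m^3 - 81*m^2 + 150*m - 60)/(m^2*(m^4 - 10*m^3 + 33*m^2 - 40*m + 16))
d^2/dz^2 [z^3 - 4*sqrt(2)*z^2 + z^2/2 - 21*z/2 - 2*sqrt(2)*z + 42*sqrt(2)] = 6*z - 8*sqrt(2) + 1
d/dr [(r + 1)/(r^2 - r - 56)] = (r^2 - r - (r + 1)*(2*r - 1) - 56)/(-r^2 + r + 56)^2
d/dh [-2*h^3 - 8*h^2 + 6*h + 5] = -6*h^2 - 16*h + 6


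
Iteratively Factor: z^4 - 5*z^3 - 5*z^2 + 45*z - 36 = (z - 4)*(z^3 - z^2 - 9*z + 9) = (z - 4)*(z - 3)*(z^2 + 2*z - 3) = (z - 4)*(z - 3)*(z - 1)*(z + 3)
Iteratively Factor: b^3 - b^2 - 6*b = (b + 2)*(b^2 - 3*b) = b*(b + 2)*(b - 3)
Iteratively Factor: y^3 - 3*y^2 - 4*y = (y)*(y^2 - 3*y - 4) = y*(y + 1)*(y - 4)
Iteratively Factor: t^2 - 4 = (t + 2)*(t - 2)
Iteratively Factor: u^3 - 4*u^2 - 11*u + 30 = (u - 2)*(u^2 - 2*u - 15) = (u - 2)*(u + 3)*(u - 5)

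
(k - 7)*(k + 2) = k^2 - 5*k - 14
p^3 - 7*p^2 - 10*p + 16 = (p - 8)*(p - 1)*(p + 2)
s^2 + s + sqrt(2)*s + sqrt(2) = (s + 1)*(s + sqrt(2))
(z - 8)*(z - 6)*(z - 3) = z^3 - 17*z^2 + 90*z - 144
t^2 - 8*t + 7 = (t - 7)*(t - 1)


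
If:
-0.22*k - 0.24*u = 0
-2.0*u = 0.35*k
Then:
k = 0.00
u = 0.00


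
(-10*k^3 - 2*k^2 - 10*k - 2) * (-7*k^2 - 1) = 70*k^5 + 14*k^4 + 80*k^3 + 16*k^2 + 10*k + 2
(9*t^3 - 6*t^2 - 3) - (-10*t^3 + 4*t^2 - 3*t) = 19*t^3 - 10*t^2 + 3*t - 3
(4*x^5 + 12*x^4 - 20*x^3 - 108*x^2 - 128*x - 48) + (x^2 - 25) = 4*x^5 + 12*x^4 - 20*x^3 - 107*x^2 - 128*x - 73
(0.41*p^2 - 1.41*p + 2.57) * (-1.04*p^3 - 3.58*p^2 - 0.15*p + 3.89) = -0.4264*p^5 - 0.00140000000000007*p^4 + 2.3135*p^3 - 7.3942*p^2 - 5.8704*p + 9.9973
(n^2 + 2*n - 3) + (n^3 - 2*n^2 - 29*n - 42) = n^3 - n^2 - 27*n - 45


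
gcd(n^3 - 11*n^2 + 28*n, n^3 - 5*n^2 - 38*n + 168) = n^2 - 11*n + 28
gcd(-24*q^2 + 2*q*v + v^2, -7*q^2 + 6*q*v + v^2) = 1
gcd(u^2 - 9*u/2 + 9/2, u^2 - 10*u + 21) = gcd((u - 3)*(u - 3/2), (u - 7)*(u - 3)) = u - 3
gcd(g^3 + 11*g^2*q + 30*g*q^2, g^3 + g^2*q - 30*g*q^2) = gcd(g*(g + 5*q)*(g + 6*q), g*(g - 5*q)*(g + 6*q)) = g^2 + 6*g*q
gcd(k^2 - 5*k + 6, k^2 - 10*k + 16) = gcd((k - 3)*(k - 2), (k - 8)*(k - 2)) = k - 2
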